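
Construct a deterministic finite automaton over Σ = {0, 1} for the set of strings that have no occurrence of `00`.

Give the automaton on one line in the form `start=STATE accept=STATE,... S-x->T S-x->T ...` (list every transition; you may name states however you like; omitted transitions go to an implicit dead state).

Track partial matches of the forbidden pattern `00`. State q2 is a dead state reached once `00` has occurred; every other state accepts. q0 means no part of `00` is currently matched.
3 states suffice.
        0   1  
>* q0   q1  q0 
 * q1   q2  q0 
   q2   q2  q2 
(> = start, * = accepting)

start=q0 accept=q0,q1 q0-0->q1 q0-1->q0 q1-0->q2 q1-1->q0 q2-0->q2 q2-1->q2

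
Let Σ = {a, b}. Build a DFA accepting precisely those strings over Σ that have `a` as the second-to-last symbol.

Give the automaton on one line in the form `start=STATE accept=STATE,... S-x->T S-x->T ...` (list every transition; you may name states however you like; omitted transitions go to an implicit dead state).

Because acceptance depends on a position counted from the end, the machine has to buffer the most recent 2 symbols. Make each state the string of the last up-to-2 symbols read; on input `x` shift the window left and append `x`. Accept when the buffered window has length 2 and begins with `a`.
A 7-state machine:
        a   b  
>  s0   s1  s2 
   s1   s3  s4 
   s2   s5  s6 
 * s3   s3  s4 
 * s4   s5  s6 
   s5   s3  s4 
   s6   s5  s6 
(> = start, * = accepting)

start=s0 accept=s3,s4 s0-a->s1 s0-b->s2 s1-a->s3 s1-b->s4 s2-a->s5 s2-b->s6 s3-a->s3 s3-b->s4 s4-a->s5 s4-b->s6 s5-a->s3 s5-b->s4 s6-a->s5 s6-b->s6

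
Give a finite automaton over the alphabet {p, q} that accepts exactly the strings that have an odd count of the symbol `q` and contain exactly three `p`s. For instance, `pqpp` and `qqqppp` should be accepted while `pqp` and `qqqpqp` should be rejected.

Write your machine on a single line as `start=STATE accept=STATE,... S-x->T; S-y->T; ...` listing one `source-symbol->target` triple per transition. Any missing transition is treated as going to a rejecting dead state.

Handle the two conditions separately and then intersect. The first has 2 states tracking the count of `q`s modulo 2; the second has 5 states tracking the count of `p`s, saturating at 4. A product state is a pair (one from each), accepting exactly when both do.
With 10 states:
        p   q  
>  S0   S1  S2 
   S1   S3  S4 
   S2   S4  S0 
   S3   S5  S6 
   S4   S6  S1 
   S5   S7  S8 
   S6   S8  S3 
   S7   S7  S9 
 * S8   S9  S5 
   S9   S9  S7 
(> = start, * = accepting)

start=S0; accept=S8; S0-p->S1; S0-q->S2; S1-p->S3; S1-q->S4; S2-p->S4; S2-q->S0; S3-p->S5; S3-q->S6; S4-p->S6; S4-q->S1; S5-p->S7; S5-q->S8; S6-p->S8; S6-q->S3; S7-p->S7; S7-q->S9; S8-p->S9; S8-q->S5; S9-p->S9; S9-q->S7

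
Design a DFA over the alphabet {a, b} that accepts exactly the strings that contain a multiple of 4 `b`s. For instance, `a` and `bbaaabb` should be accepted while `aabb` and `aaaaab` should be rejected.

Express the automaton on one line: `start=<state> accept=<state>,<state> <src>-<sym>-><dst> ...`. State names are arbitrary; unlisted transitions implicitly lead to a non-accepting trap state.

start=S0 accept=S0 S0-a->S0 S0-b->S1 S1-a->S1 S1-b->S2 S2-a->S2 S2-b->S3 S3-a->S3 S3-b->S0

Keep the running count of `b`s modulo 4: each `b` advances along the cycle S0 → S1 → S2 → S3 → S0 while other symbols loop. Accept at S0.
        a   b  
>* S0   S0  S1 
   S1   S1  S2 
   S2   S2  S3 
   S3   S3  S0 
(> = start, * = accepting)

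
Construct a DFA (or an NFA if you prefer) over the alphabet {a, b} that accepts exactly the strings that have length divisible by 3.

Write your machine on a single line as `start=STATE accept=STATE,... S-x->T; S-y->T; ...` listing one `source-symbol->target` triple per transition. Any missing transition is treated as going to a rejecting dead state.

start=S0; accept=S0; S0-a->S1; S0-b->S1; S1-a->S2; S1-b->S2; S2-a->S0; S2-b->S0

Count input length modulo 3: every symbol advances one step around the cycle S0 → S1 → S2 → S0. Accept at S0.
        a   b  
>* S0   S1  S1 
   S1   S2  S2 
   S2   S0  S0 
(> = start, * = accepting)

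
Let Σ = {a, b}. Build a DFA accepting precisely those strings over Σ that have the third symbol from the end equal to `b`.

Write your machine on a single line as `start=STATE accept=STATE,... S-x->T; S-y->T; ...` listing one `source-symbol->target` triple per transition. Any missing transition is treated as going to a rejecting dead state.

Because acceptance depends on a position counted from the end, the machine has to buffer the most recent 3 symbols. Make each state the string of the last up-to-3 symbols read; on input `x` shift the window left and append `x`. Accept when the buffered window has length 3 and begins with `b`.
A 15-state machine:
          a    b  
>  q0     q1   q2 
   q1     q3   q4 
   q2     q5   q6 
   q3     q7   q8 
   q4     q9  q10 
   q5    q11  q12 
   q6    q13  q14 
   q7     q7   q8 
   q8     q9  q10 
   q9    q11  q12 
   q10   q13  q14 
 * q11    q7   q8 
 * q12    q9  q10 
 * q13   q11  q12 
 * q14   q13  q14 
(> = start, * = accepting)

start=q0; accept=q11,q12,q13,q14; q0-a->q1; q0-b->q2; q1-a->q3; q1-b->q4; q2-a->q5; q2-b->q6; q3-a->q7; q3-b->q8; q4-a->q9; q4-b->q10; q5-a->q11; q5-b->q12; q6-a->q13; q6-b->q14; q7-a->q7; q7-b->q8; q8-a->q9; q8-b->q10; q9-a->q11; q9-b->q12; q10-a->q13; q10-b->q14; q11-a->q7; q11-b->q8; q12-a->q9; q12-b->q10; q13-a->q11; q13-b->q12; q14-a->q13; q14-b->q14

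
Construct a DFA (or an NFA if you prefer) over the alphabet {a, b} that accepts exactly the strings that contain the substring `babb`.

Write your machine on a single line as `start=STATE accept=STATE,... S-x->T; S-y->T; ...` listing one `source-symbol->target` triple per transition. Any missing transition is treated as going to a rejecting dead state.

States q0..q3 record the length of the longest prefix of `babb` that matches the current input suffix. Reaching q4 means `babb` has been seen, and we stay there forever. Accept from q4.
With 5 states:
        a   b  
>  q0   q0  q1 
   q1   q2  q1 
   q2   q0  q3 
   q3   q2  q4 
 * q4   q4  q4 
(> = start, * = accepting)

start=q0; accept=q4; q0-a->q0; q0-b->q1; q1-a->q2; q1-b->q1; q2-a->q0; q2-b->q3; q3-a->q2; q3-b->q4; q4-a->q4; q4-b->q4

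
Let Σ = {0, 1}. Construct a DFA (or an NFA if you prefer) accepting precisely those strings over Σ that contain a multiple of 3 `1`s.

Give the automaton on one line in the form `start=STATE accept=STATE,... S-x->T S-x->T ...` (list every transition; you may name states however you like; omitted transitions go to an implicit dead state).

start=s0 accept=s0 s0-0->s0 s0-1->s1 s1-0->s1 s1-1->s2 s2-0->s2 s2-1->s0

Keep the running count of `1`s modulo 3: each `1` advances along the cycle s0 → s1 → s2 → s0 while other symbols loop. Accept at s0.
3 states suffice.
        0   1  
>* s0   s0  s1 
   s1   s1  s2 
   s2   s2  s0 
(> = start, * = accepting)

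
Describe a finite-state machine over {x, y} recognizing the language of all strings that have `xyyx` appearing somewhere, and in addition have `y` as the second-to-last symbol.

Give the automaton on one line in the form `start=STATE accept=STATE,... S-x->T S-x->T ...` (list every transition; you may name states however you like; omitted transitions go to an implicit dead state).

start=q0 accept=q4,q7 q0-x->q1 q0-y->q0 q1-x->q1 q1-y->q2 q2-x->q1 q2-y->q3 q3-x->q4 q3-y->q0 q4-x->q5 q4-y->q6 q5-x->q5 q5-y->q6 q6-x->q4 q6-y->q7 q7-x->q4 q7-y->q7

Run two small machines in parallel and take their product. One (5 states) tracks whether and how much of `xyyx` has been seen; the other (7 states) tracks the last 2 symbols read. Each combined state is a pair, one component from each; accept when both components accept. Minimizing collapses redundant product states.
An 8-state machine:
        x   y  
>  q0   q1  q0 
   q1   q1  q2 
   q2   q1  q3 
   q3   q4  q0 
 * q4   q5  q6 
   q5   q5  q6 
   q6   q4  q7 
 * q7   q4  q7 
(> = start, * = accepting)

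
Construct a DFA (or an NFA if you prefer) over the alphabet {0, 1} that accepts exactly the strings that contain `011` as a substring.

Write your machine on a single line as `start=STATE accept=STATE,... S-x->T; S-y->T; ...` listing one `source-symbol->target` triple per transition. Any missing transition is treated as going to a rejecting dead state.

start=q0; accept=q3; q0-0->q1; q0-1->q0; q1-0->q1; q1-1->q2; q2-0->q1; q2-1->q3; q3-0->q3; q3-1->q3

States q0..q2 record the length of the longest prefix of `011` that matches the current input suffix. Reaching q3 means `011` has been seen, and we stay there forever. Accept from q3.
        0   1  
>  q0   q1  q0 
   q1   q1  q2 
   q2   q1  q3 
 * q3   q3  q3 
(> = start, * = accepting)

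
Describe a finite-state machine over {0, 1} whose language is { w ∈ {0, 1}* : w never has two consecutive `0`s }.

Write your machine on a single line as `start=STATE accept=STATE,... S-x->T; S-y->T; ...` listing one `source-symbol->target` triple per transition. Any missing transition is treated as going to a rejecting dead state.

start=S0; accept=S0,S1; S0-0->S1; S0-1->S0; S1-0->S2; S1-1->S0; S2-0->S2; S2-1->S2

Track partial matches of the forbidden pattern `00`. State S2 is a dead state reached once `00` has occurred; every other state accepts. S0 means no part of `00` is currently matched.
With 3 states:
        0   1  
>* S0   S1  S0 
 * S1   S2  S0 
   S2   S2  S2 
(> = start, * = accepting)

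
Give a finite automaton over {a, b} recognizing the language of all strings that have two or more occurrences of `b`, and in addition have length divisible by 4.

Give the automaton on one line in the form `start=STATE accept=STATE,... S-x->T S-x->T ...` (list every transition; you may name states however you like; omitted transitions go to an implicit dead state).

Run two small machines in parallel and take their product. The first has 4 states tracking the count of `b`s, saturating at 3; the second has 4 states tracking the input length modulo 4. A product state is a pair (one from each), accepting exactly when both do.
With 16 states:
          a    b  
>  s0     s1   s2 
   s1     s3   s4 
   s2     s4   s5 
   s3     s6   s7 
   s4     s7   s8 
   s5     s8   s9 
   s6     s0  s10 
   s7    s10  s11 
   s8    s11  s12 
   s9    s12  s12 
   s10    s2  s13 
 * s11   s13  s14 
 * s12   s14  s14 
   s13    s5  s15 
   s14   s15  s15 
   s15    s9   s9 
(> = start, * = accepting)

start=s0 accept=s11,s12 s0-a->s1 s0-b->s2 s1-a->s3 s1-b->s4 s2-a->s4 s2-b->s5 s3-a->s6 s3-b->s7 s4-a->s7 s4-b->s8 s5-a->s8 s5-b->s9 s6-a->s0 s6-b->s10 s7-a->s10 s7-b->s11 s8-a->s11 s8-b->s12 s9-a->s12 s9-b->s12 s10-a->s2 s10-b->s13 s11-a->s13 s11-b->s14 s12-a->s14 s12-b->s14 s13-a->s5 s13-b->s15 s14-a->s15 s14-b->s15 s15-a->s9 s15-b->s9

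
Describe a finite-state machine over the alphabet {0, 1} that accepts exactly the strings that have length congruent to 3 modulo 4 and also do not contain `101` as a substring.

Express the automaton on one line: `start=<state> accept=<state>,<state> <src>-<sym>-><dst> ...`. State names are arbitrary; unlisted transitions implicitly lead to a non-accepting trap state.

Handle the two conditions separately and then intersect. One (4 states) tracks the input length modulo 4; the other (4 states) tracks partial matches of the forbidden pattern `101`. Each combined state is a pair, one component from each; accept when both components accept.
16 states suffice.
          0    1  
>  q0     q1   q2 
   q1     q3   q4 
   q2     q5   q4 
   q3     q6   q7 
   q4     q8   q7 
   q5     q6   q9 
 * q6     q0  q10 
 * q7    q11  q10 
 * q8     q0  q12 
   q9    q12  q12 
   q10   q13   q2 
   q11    q1  q14 
   q12   q14  q14 
   q13    q3  q15 
   q14   q15  q15 
   q15    q9   q9 
(> = start, * = accepting)

start=q0 accept=q6,q7,q8 q0-0->q1 q0-1->q2 q1-0->q3 q1-1->q4 q2-0->q5 q2-1->q4 q3-0->q6 q3-1->q7 q4-0->q8 q4-1->q7 q5-0->q6 q5-1->q9 q6-0->q0 q6-1->q10 q7-0->q11 q7-1->q10 q8-0->q0 q8-1->q12 q9-0->q12 q9-1->q12 q10-0->q13 q10-1->q2 q11-0->q1 q11-1->q14 q12-0->q14 q12-1->q14 q13-0->q3 q13-1->q15 q14-0->q15 q14-1->q15 q15-0->q9 q15-1->q9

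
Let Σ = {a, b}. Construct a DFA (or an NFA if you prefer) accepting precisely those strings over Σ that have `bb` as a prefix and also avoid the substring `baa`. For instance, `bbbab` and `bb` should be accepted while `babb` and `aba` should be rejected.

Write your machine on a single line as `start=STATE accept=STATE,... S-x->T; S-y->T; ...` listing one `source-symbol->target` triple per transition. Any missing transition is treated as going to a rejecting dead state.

start=q0; accept=q3,q4; q0-a->q1; q0-b->q2; q1-a->q1; q1-b->q1; q2-a->q1; q2-b->q3; q3-a->q4; q3-b->q3; q4-a->q1; q4-b->q3

Run two small machines in parallel and take their product. The first has 4 states tracking whether the input so far still matches the prefix `bb`; the second has 4 states tracking partial matches of the forbidden pattern `baa`. A product state is a pair (one from each), accepting exactly when both do. Equivalent product states are then merged.
5 states suffice.
        a   b  
>  q0   q1  q2 
   q1   q1  q1 
   q2   q1  q3 
 * q3   q4  q3 
 * q4   q1  q3 
(> = start, * = accepting)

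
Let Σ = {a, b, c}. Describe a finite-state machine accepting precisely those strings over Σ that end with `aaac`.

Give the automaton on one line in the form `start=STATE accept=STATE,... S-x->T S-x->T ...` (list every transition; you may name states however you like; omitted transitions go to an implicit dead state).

start=q0 accept=q4 q0-a->q1 q0-b->q0 q0-c->q0 q1-a->q2 q1-b->q0 q1-c->q0 q2-a->q3 q2-b->q0 q2-c->q0 q3-a->q3 q3-b->q0 q3-c->q4 q4-a->q1 q4-b->q0 q4-c->q0

Remember how much of `aaac` the current input suffix matches. State q0 means no match yet; q1 means the last symbol is `a`; q2 means the last 2 symbols are `aa`; q3 means the last 3 symbols are `aaa`; q4 means the last 4 symbols are `aaac`. Only q4 accepts. On a mismatch, fall back to the longest proper suffix that is still a prefix of `aaac`.
        a   b   c  
>  q0   q1  q0  q0 
   q1   q2  q0  q0 
   q2   q3  q0  q0 
   q3   q3  q0  q4 
 * q4   q1  q0  q0 
(> = start, * = accepting)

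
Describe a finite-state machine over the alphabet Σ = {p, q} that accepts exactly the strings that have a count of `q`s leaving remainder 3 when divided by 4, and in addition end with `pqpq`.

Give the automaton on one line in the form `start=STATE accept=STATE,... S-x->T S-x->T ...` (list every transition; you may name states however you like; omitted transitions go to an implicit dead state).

Build one automaton per condition and run them in lockstep. One (4 states) tracks the count of `q`s modulo 4; the other (5 states) tracks how much of the suffix `pqpq` has currently been matched. Each combined state is a pair, one component from each; accept when both components accept. After merging equivalent states the machine shrinks.
With 8 states:
       p  q 
>  A   A  B 
   B   C  D 
   C   C  E 
   D   D  F 
   E   G  F 
   F   F  A 
   G   D  H 
 * H   F  A 
(> = start, * = accepting)

start=A accept=H A-p->A A-q->B B-p->C B-q->D C-p->C C-q->E D-p->D D-q->F E-p->G E-q->F F-p->F F-q->A G-p->D G-q->H H-p->F H-q->A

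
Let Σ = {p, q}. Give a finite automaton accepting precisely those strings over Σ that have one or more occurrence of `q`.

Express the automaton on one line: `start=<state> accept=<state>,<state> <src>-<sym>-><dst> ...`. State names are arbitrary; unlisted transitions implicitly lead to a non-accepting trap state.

Only the number of `q`s matters, and only up to 2. Make a chain s0 → s1 → s2 advanced by each `q` (with s2 absorbing); every other symbol self-loops. The accepting set is {s1, s2}.
A 3-state machine:
        p   q  
>  s0   s0  s1 
 * s1   s1  s2 
 * s2   s2  s2 
(> = start, * = accepting)

start=s0 accept=s1,s2 s0-p->s0 s0-q->s1 s1-p->s1 s1-q->s2 s2-p->s2 s2-q->s2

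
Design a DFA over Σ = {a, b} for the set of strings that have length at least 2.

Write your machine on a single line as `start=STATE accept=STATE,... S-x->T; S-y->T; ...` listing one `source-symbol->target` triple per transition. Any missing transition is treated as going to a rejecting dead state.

We only need to distinguish lengths 0, 1, …, 2, and '>2'. Chain S0 → S1 → S2 → S3 on every symbol, with S3 looping. Accepting states: {S2, S3}.
        a   b  
>  S0   S1  S1 
   S1   S2  S2 
 * S2   S3  S3 
 * S3   S3  S3 
(> = start, * = accepting)

start=S0; accept=S2,S3; S0-a->S1; S0-b->S1; S1-a->S2; S1-b->S2; S2-a->S3; S2-b->S3; S3-a->S3; S3-b->S3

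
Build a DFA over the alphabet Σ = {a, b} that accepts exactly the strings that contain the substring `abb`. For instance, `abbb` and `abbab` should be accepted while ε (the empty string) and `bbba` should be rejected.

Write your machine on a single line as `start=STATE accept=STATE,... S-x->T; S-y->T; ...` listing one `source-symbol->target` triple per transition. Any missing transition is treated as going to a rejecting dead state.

start=s0; accept=s3; s0-a->s1; s0-b->s0; s1-a->s1; s1-b->s2; s2-a->s1; s2-b->s3; s3-a->s3; s3-b->s3

Track how much of `abb` has been matched so far: state s0 is no progress, s3 is the absorbing accept state reached once `abb` has occurred. Intermediate states record partial matches; on a mismatch, fall back to the longest reusable overlap.
With 4 states:
        a   b  
>  s0   s1  s0 
   s1   s1  s2 
   s2   s1  s3 
 * s3   s3  s3 
(> = start, * = accepting)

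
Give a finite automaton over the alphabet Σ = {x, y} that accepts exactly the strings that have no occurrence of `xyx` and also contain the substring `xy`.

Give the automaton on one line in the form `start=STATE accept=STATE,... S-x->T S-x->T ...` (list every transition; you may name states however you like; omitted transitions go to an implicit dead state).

Handle the two conditions separately and then intersect. One (4 states) tracks partial matches of the forbidden pattern `xyx`; the other (3 states) tracks whether and how much of `xy` has been seen. Each combined state is a pair, one component from each; accept when both components accept.
With 6 states:
       x  y 
>  A   B  A 
   B   B  C 
 * C   D  E 
   D   D  D 
 * E   F  E 
 * F   F  C 
(> = start, * = accepting)

start=A accept=C,E,F A-x->B A-y->A B-x->B B-y->C C-x->D C-y->E D-x->D D-y->D E-x->F E-y->E F-x->F F-y->C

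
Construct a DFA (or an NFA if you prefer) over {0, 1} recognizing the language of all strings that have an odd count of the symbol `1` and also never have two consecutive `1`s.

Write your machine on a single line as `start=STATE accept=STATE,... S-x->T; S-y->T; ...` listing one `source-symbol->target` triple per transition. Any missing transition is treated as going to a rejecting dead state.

start=s0; accept=s1,s2; s0-0->s0; s0-1->s1; s1-0->s2; s1-1->s3; s2-0->s2; s2-1->s4; s3-0->s3; s3-1->s5; s4-0->s0; s4-1->s5; s5-0->s5; s5-1->s3

Build one automaton per condition and run them in lockstep. One (2 states) tracks the count of `1`s modulo 2; the other (3 states) tracks partial matches of the forbidden pattern `11`. Each combined state is a pair, one component from each; accept when both components accept.
A 6-state machine:
        0   1  
>  s0   s0  s1 
 * s1   s2  s3 
 * s2   s2  s4 
   s3   s3  s5 
   s4   s0  s5 
   s5   s5  s3 
(> = start, * = accepting)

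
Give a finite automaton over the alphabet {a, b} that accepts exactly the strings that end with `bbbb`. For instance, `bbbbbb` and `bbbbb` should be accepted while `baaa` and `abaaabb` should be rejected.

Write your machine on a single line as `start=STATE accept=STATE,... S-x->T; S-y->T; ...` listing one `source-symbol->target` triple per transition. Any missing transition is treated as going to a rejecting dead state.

start=q0; accept=q4; q0-a->q0; q0-b->q1; q1-a->q0; q1-b->q2; q2-a->q0; q2-b->q3; q3-a->q0; q3-b->q4; q4-a->q0; q4-b->q4

Let each state record the length of the longest suffix of the input read so far that is also a prefix of `bbbb`. q1 means the last symbol is `b`; q2 means the last 2 symbols are `bb`; q3 means the last 3 symbols are `bbb`; q4 means the last 4 symbols are `bbbb`. Accept only at q4, where the string currently ends in `bbbb`.
5 states suffice.
        a   b  
>  q0   q0  q1 
   q1   q0  q2 
   q2   q0  q3 
   q3   q0  q4 
 * q4   q0  q4 
(> = start, * = accepting)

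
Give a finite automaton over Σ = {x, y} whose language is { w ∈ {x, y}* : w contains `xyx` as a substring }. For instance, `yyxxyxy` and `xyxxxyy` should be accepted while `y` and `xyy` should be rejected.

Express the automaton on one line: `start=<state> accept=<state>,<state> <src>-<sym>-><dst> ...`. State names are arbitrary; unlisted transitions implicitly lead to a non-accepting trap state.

States q0..q2 record the length of the longest prefix of `xyx` that matches the current input suffix. Reaching q3 means `xyx` has been seen, and we stay there forever. Accept from q3.
4 states suffice.
        x   y  
>  q0   q1  q0 
   q1   q1  q2 
   q2   q3  q0 
 * q3   q3  q3 
(> = start, * = accepting)

start=q0 accept=q3 q0-x->q1 q0-y->q0 q1-x->q1 q1-y->q2 q2-x->q3 q2-y->q0 q3-x->q3 q3-y->q3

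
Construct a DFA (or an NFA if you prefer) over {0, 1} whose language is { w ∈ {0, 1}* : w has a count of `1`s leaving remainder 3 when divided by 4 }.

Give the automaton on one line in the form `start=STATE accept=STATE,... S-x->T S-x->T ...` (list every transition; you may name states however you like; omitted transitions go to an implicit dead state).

The only thing that matters is how many `1`s have appeared, reduced mod 4. Use one state per residue: S0 for 0, …, S3 for 3. Reading `1` moves to the next residue; anything else stays put. S3 is accepting.
With 4 states:
        0   1  
>  S0   S0  S1 
   S1   S1  S2 
   S2   S2  S3 
 * S3   S3  S0 
(> = start, * = accepting)

start=S0 accept=S3 S0-0->S0 S0-1->S1 S1-0->S1 S1-1->S2 S2-0->S2 S2-1->S3 S3-0->S3 S3-1->S0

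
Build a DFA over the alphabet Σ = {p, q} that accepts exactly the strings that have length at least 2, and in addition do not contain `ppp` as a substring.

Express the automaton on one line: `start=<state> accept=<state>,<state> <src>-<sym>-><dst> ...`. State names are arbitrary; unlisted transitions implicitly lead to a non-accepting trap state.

start=S0 accept=S3,S4,S5 S0-p->S1 S0-q->S2 S1-p->S3 S1-q->S4 S2-p->S5 S2-q->S4 S3-p->S6 S3-q->S4 S4-p->S5 S4-q->S4 S5-p->S3 S5-q->S4 S6-p->S6 S6-q->S6

Run two small machines in parallel and take their product. The first has 4 states tracking the input length, saturating at 3; the second has 4 states tracking partial matches of the forbidden pattern `ppp`. A product state is a pair (one from each), accepting exactly when both do. Equivalent product states are then merged.
With 7 states:
        p   q  
>  S0   S1  S2 
   S1   S3  S4 
   S2   S5  S4 
 * S3   S6  S4 
 * S4   S5  S4 
 * S5   S3  S4 
   S6   S6  S6 
(> = start, * = accepting)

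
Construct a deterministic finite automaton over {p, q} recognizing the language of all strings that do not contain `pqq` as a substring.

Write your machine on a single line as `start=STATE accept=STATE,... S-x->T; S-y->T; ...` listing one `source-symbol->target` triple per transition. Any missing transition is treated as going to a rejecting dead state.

Track partial matches of the forbidden pattern `pqq`. State D is a dead state reached once `pqq` has occurred; every other state accepts. A means no part of `pqq` is currently matched.
With 4 states:
       p  q 
>* A   B  A 
 * B   B  C 
 * C   B  D 
   D   D  D 
(> = start, * = accepting)

start=A; accept=A,B,C; A-p->B; A-q->A; B-p->B; B-q->C; C-p->B; C-q->D; D-p->D; D-q->D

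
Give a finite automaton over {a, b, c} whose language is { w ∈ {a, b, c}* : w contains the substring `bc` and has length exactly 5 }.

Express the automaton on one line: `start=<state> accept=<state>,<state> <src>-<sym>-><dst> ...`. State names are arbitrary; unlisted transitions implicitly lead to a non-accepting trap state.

start=S0 accept=S12 S0-a->S1 S0-b->S2 S0-c->S1 S1-a->S3 S1-b->S4 S1-c->S3 S2-a->S3 S2-b->S4 S2-c->S5 S3-a->S6 S3-b->S7 S3-c->S6 S4-a->S6 S4-b->S7 S4-c->S8 S5-a->S8 S5-b->S8 S5-c->S8 S6-a->S9 S6-b->S10 S6-c->S9 S7-a->S9 S7-b->S10 S7-c->S11 S8-a->S11 S8-b->S11 S8-c->S11 S9-a->S9 S9-b->S9 S9-c->S9 S10-a->S9 S10-b->S9 S10-c->S12 S11-a->S12 S11-b->S12 S11-c->S12 S12-a->S9 S12-b->S9 S12-c->S9

Handle the two conditions separately and then intersect. The first has 3 states tracking whether and how much of `bc` has been seen; the second has 7 states tracking the input length, saturating at 6. A product state is a pair (one from each), accepting exactly when both do. After merging equivalent states the machine shrinks.
13 states suffice.
          a    b    c  
>  S0     S1   S2   S1 
   S1     S3   S4   S3 
   S2     S3   S4   S5 
   S3     S6   S7   S6 
   S4     S6   S7   S8 
   S5     S8   S8   S8 
   S6     S9  S10   S9 
   S7     S9  S10  S11 
   S8    S11  S11  S11 
   S9     S9   S9   S9 
   S10    S9   S9  S12 
   S11   S12  S12  S12 
 * S12    S9   S9   S9 
(> = start, * = accepting)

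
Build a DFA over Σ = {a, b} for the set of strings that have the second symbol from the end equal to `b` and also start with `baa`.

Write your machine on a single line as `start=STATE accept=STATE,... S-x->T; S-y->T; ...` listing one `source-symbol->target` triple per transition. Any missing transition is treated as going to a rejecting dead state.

start=S0; accept=S10,S11; S0-a->S1; S0-b->S2; S1-a->S3; S1-b->S4; S2-a->S5; S2-b->S6; S3-a->S3; S3-b->S4; S4-a->S7; S4-b->S6; S5-a->S8; S5-b->S4; S6-a->S7; S6-b->S6; S7-a->S3; S7-b->S4; S8-a->S8; S8-b->S9; S9-a->S10; S9-b->S11; S10-a->S8; S10-b->S9; S11-a->S10; S11-b->S11

Handle the two conditions separately and then intersect. One (7 states) tracks the last 2 symbols read; the other (5 states) tracks whether the input so far still matches the prefix `baa`. Each combined state is a pair, one component from each; accept when both components accept.
A 12-state machine:
          a    b  
>  S0     S1   S2 
   S1     S3   S4 
   S2     S5   S6 
   S3     S3   S4 
   S4     S7   S6 
   S5     S8   S4 
   S6     S7   S6 
   S7     S3   S4 
   S8     S8   S9 
   S9    S10  S11 
 * S10    S8   S9 
 * S11   S10  S11 
(> = start, * = accepting)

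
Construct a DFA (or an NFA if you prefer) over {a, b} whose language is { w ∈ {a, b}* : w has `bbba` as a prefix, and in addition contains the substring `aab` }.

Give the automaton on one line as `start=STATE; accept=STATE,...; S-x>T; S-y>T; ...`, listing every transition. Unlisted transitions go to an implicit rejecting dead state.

start=S0; accept=S11; S0-a>S1; S0-b>S2; S1-a>S3; S1-b>S4; S2-a>S1; S2-b>S5; S3-a>S3; S3-b>S6; S4-a>S1; S4-b>S4; S5-a>S1; S5-b>S7; S6-a>S6; S6-b>S6; S7-a>S8; S7-b>S4; S8-a>S9; S8-b>S10; S9-a>S9; S9-b>S11; S10-a>S8; S10-b>S10; S11-a>S11; S11-b>S11

Build one automaton per condition and run them in lockstep. The first has 6 states tracking whether the input so far still matches the prefix `bbba`; the second has 4 states tracking whether and how much of `aab` has been seen. A product state is a pair (one from each), accepting exactly when both do.
12 states suffice.
          a    b  
>  S0     S1   S2 
   S1     S3   S4 
   S2     S1   S5 
   S3     S3   S6 
   S4     S1   S4 
   S5     S1   S7 
   S6     S6   S6 
   S7     S8   S4 
   S8     S9  S10 
   S9     S9  S11 
   S10    S8  S10 
 * S11   S11  S11 
(> = start, * = accepting)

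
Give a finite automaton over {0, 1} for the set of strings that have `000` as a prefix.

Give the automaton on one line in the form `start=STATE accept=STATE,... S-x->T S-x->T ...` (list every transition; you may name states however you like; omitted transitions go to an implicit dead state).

Walk along `000` while the input agrees: from S0 take `0` to S1, and so on. Any deviation drops to the rejecting sink S4. Once S3 is reached the prefix is confirmed and every continuation is accepted.
A 5-state machine:
        0   1  
>  S0   S1  S4 
   S1   S2  S4 
   S2   S3  S4 
 * S3   S3  S3 
   S4   S4  S4 
(> = start, * = accepting)

start=S0 accept=S3 S0-0->S1 S0-1->S4 S1-0->S2 S1-1->S4 S2-0->S3 S2-1->S4 S3-0->S3 S3-1->S3 S4-0->S4 S4-1->S4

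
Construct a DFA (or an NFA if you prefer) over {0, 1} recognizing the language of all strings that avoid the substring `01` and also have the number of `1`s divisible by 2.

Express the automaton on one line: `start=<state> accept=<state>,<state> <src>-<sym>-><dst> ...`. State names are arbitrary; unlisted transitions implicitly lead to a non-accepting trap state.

start=S0 accept=S0,S1 S0-0->S1 S0-1->S2 S1-0->S1 S1-1->S3 S2-0->S3 S2-1->S0 S3-0->S3 S3-1->S3

Run two small machines in parallel and take their product. One (3 states) tracks partial matches of the forbidden pattern `01`; the other (2 states) tracks the count of `1`s modulo 2. Each combined state is a pair, one component from each; accept when both components accept. Equivalent product states are then merged.
With 4 states:
        0   1  
>* S0   S1  S2 
 * S1   S1  S3 
   S2   S3  S0 
   S3   S3  S3 
(> = start, * = accepting)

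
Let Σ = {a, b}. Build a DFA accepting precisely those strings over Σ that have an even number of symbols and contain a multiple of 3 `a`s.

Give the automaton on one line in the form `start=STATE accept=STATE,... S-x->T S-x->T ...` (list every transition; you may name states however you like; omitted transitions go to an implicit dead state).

Handle the two conditions separately and then intersect. One (2 states) tracks the input length modulo 2; the other (3 states) tracks the count of `a`s modulo 3. Each combined state is a pair, one component from each; accept when both components accept.
6 states suffice.
        a   b  
>* s0   s1  s2 
   s1   s3  s4 
   s2   s4  s0 
   s3   s2  s5 
   s4   s5  s1 
   s5   s0  s3 
(> = start, * = accepting)

start=s0 accept=s0 s0-a->s1 s0-b->s2 s1-a->s3 s1-b->s4 s2-a->s4 s2-b->s0 s3-a->s2 s3-b->s5 s4-a->s5 s4-b->s1 s5-a->s0 s5-b->s3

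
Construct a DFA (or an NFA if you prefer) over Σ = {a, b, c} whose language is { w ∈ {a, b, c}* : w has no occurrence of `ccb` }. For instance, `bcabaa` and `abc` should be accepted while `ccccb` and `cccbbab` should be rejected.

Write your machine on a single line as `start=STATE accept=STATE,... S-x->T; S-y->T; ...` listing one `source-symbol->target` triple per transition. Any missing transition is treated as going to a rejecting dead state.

start=s0; accept=s0,s1,s2; s0-a->s0; s0-b->s0; s0-c->s1; s1-a->s0; s1-b->s0; s1-c->s2; s2-a->s0; s2-b->s3; s2-c->s2; s3-a->s3; s3-b->s3; s3-c->s3

Track partial matches of the forbidden pattern `ccb`. State s3 is a dead state reached once `ccb` has occurred; every other state accepts. s0 means no part of `ccb` is currently matched.
        a   b   c  
>* s0   s0  s0  s1 
 * s1   s0  s0  s2 
 * s2   s0  s3  s2 
   s3   s3  s3  s3 
(> = start, * = accepting)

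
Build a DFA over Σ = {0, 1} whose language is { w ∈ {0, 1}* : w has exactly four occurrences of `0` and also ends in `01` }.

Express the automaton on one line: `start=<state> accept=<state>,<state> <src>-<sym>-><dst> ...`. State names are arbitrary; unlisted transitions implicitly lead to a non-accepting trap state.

Run two small machines in parallel and take their product. The first has 6 states tracking the count of `0`s, saturating at 5; the second has 3 states tracking how much of the suffix `01` has currently been matched. A product state is a pair (one from each), accepting exactly when both do. Equivalent product states are then merged.
        0   1  
>  s0   s1  s0 
   s1   s2  s1 
   s2   s3  s2 
   s3   s4  s3 
   s4   s5  s6 
   s5   s5  s5 
 * s6   s5  s5 
(> = start, * = accepting)

start=s0 accept=s6 s0-0->s1 s0-1->s0 s1-0->s2 s1-1->s1 s2-0->s3 s2-1->s2 s3-0->s4 s3-1->s3 s4-0->s5 s4-1->s6 s5-0->s5 s5-1->s5 s6-0->s5 s6-1->s5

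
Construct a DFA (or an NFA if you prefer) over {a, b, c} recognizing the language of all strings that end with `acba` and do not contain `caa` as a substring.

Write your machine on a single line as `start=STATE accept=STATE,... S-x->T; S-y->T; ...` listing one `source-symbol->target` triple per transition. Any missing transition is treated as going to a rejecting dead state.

Handle the two conditions separately and then intersect. The first has 5 states tracking how much of the suffix `acba` has currently been matched; the second has 4 states tracking partial matches of the forbidden pattern `caa`. A product state is a pair (one from each), accepting exactly when both do.
A 12-state machine:
          a    b    c  
>  S0     S1   S0   S2 
   S1     S1   S0   S3 
   S2     S4   S0   S2 
   S3     S4   S5   S2 
   S4     S6   S0   S3 
   S5     S7   S0   S2 
   S6     S6   S8   S9 
 * S7     S1   S0   S3 
   S8     S6   S8   S8 
   S9     S6  S10   S8 
   S10   S11   S8   S8 
   S11    S6   S8   S9 
(> = start, * = accepting)

start=S0; accept=S7; S0-a->S1; S0-b->S0; S0-c->S2; S1-a->S1; S1-b->S0; S1-c->S3; S2-a->S4; S2-b->S0; S2-c->S2; S3-a->S4; S3-b->S5; S3-c->S2; S4-a->S6; S4-b->S0; S4-c->S3; S5-a->S7; S5-b->S0; S5-c->S2; S6-a->S6; S6-b->S8; S6-c->S9; S7-a->S1; S7-b->S0; S7-c->S3; S8-a->S6; S8-b->S8; S8-c->S8; S9-a->S6; S9-b->S10; S9-c->S8; S10-a->S11; S10-b->S8; S10-c->S8; S11-a->S6; S11-b->S8; S11-c->S9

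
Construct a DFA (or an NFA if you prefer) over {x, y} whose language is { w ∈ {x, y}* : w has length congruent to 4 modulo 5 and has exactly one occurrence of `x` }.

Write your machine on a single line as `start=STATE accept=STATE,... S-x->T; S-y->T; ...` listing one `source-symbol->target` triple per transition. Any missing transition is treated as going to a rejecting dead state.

Handle the two conditions separately and then intersect. The first has 5 states tracking the input length modulo 5; the second has 3 states tracking the count of `x`s, saturating at 2. A product state is a pair (one from each), accepting exactly when both do. Equivalent product states are then merged.
With 11 states:
       x  y 
>  A   B  C 
   B   D  E 
   C   E  F 
   D   D  D 
   E   D  G 
   F   G  H 
   G   D  I 
   H   I  J 
 * I   D  K 
   J   K  A 
   K   D  B 
(> = start, * = accepting)

start=A; accept=I; A-x->B; A-y->C; B-x->D; B-y->E; C-x->E; C-y->F; D-x->D; D-y->D; E-x->D; E-y->G; F-x->G; F-y->H; G-x->D; G-y->I; H-x->I; H-y->J; I-x->D; I-y->K; J-x->K; J-y->A; K-x->D; K-y->B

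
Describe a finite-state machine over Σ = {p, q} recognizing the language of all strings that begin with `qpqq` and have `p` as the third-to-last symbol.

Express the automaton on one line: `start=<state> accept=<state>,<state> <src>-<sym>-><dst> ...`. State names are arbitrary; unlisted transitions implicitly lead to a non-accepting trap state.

start=A accept=Q,V,W,X A-p->B A-q->C B-p->D B-q->E C-p->F C-q->G D-p->H D-q->I E-p->J E-q->K F-p->L F-q->M G-p->N G-q->O H-p->H H-q->I I-p->J I-q->K J-p->L J-q->P K-p->N K-q->O L-p->H L-q->I M-p->J M-q->Q N-p->L N-q->P O-p->N O-q->O P-p->J P-q->K Q-p->R Q-q->S R-p->T R-q->U S-p->R S-q->S T-p->V T-q->W U-p->X U-q->Q V-p->V V-q->W W-p->X W-q->Q X-p->T X-q->U

Run two small machines in parallel and take their product. The first has 6 states tracking whether the input so far still matches the prefix `qpqq`; the second has 15 states tracking the last 3 symbols read. A product state is a pair (one from each), accepting exactly when both do.
A 24-state machine:
       p  q 
>  A   B  C 
   B   D  E 
   C   F  G 
   D   H  I 
   E   J  K 
   F   L  M 
   G   N  O 
   H   H  I 
   I   J  K 
   J   L  P 
   K   N  O 
   L   H  I 
   M   J  Q 
   N   L  P 
   O   N  O 
   P   J  K 
 * Q   R  S 
   R   T  U 
   S   R  S 
   T   V  W 
   U   X  Q 
 * V   V  W 
 * W   X  Q 
 * X   T  U 
(> = start, * = accepting)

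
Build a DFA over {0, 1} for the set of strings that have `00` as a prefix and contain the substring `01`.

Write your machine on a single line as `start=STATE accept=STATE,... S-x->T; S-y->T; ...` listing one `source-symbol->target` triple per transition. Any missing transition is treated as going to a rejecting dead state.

Build one automaton per condition and run them in lockstep. One (4 states) tracks whether the input so far still matches the prefix `00`; the other (3 states) tracks whether and how much of `01` has been seen. Each combined state is a pair, one component from each; accept when both components accept. Minimizing collapses redundant product states.
5 states suffice.
        0   1  
>  s0   s1  s2 
   s1   s3  s2 
   s2   s2  s2 
   s3   s3  s4 
 * s4   s4  s4 
(> = start, * = accepting)

start=s0; accept=s4; s0-0->s1; s0-1->s2; s1-0->s3; s1-1->s2; s2-0->s2; s2-1->s2; s3-0->s3; s3-1->s4; s4-0->s4; s4-1->s4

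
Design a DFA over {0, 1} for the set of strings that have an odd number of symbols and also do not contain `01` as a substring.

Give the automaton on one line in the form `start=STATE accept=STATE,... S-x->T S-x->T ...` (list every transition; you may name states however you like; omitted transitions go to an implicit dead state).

start=s0 accept=s1,s2 s0-0->s1 s0-1->s2 s1-0->s3 s1-1->s4 s2-0->s3 s2-1->s0 s3-0->s1 s3-1->s4 s4-0->s4 s4-1->s4

Build one automaton per condition and run them in lockstep. One (2 states) tracks the input length modulo 2; the other (3 states) tracks partial matches of the forbidden pattern `01`. Each combined state is a pair, one component from each; accept when both components accept. After merging equivalent states the machine shrinks.
A 5-state machine:
        0   1  
>  s0   s1  s2 
 * s1   s3  s4 
 * s2   s3  s0 
   s3   s1  s4 
   s4   s4  s4 
(> = start, * = accepting)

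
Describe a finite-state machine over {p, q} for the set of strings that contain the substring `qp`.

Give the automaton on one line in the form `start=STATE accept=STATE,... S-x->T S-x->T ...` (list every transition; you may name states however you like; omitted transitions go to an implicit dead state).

Track how much of `qp` has been matched so far: state s0 is no progress, s2 is the absorbing accept state reached once `qp` has occurred. Intermediate states record partial matches; on a mismatch, fall back to the longest reusable overlap.
With 3 states:
        p   q  
>  s0   s0  s1 
   s1   s2  s1 
 * s2   s2  s2 
(> = start, * = accepting)

start=s0 accept=s2 s0-p->s0 s0-q->s1 s1-p->s2 s1-q->s1 s2-p->s2 s2-q->s2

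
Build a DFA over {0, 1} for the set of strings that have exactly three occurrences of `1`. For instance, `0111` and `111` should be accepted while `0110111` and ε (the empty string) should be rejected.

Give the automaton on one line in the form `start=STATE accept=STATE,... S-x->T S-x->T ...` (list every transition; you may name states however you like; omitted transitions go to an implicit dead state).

start=s0 accept=s3 s0-0->s0 s0-1->s1 s1-0->s1 s1-1->s2 s2-0->s2 s2-1->s3 s3-0->s3 s3-1->s4 s4-0->s4 s4-1->s4

Count `1`s, saturating at 4: states s0 through s3 mean 0 through 3 `1`s seen; s4 means more than 3. Each `1` increments (capped at s4); other symbols loop. Accept from {s3}.
5 states suffice.
        0   1  
>  s0   s0  s1 
   s1   s1  s2 
   s2   s2  s3 
 * s3   s3  s4 
   s4   s4  s4 
(> = start, * = accepting)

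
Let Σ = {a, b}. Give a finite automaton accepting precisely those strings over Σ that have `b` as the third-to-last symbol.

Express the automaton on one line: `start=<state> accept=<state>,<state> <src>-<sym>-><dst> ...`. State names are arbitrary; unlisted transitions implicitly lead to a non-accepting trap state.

Because acceptance depends on a position counted from the end, the machine has to buffer the most recent 3 symbols. Make each state the string of the last up-to-3 symbols read; on input `x` shift the window left and append `x`. Accept when the buffered window has length 3 and begins with `b`.
With 15 states:
          a    b  
>  s0     s1   s2 
   s1     s3   s4 
   s2     s5   s6 
   s3     s7   s8 
   s4     s9  s10 
   s5    s11  s12 
   s6    s13  s14 
   s7     s7   s8 
   s8     s9  s10 
   s9    s11  s12 
   s10   s13  s14 
 * s11    s7   s8 
 * s12    s9  s10 
 * s13   s11  s12 
 * s14   s13  s14 
(> = start, * = accepting)

start=s0 accept=s11,s12,s13,s14 s0-a->s1 s0-b->s2 s1-a->s3 s1-b->s4 s2-a->s5 s2-b->s6 s3-a->s7 s3-b->s8 s4-a->s9 s4-b->s10 s5-a->s11 s5-b->s12 s6-a->s13 s6-b->s14 s7-a->s7 s7-b->s8 s8-a->s9 s8-b->s10 s9-a->s11 s9-b->s12 s10-a->s13 s10-b->s14 s11-a->s7 s11-b->s8 s12-a->s9 s12-b->s10 s13-a->s11 s13-b->s12 s14-a->s13 s14-b->s14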